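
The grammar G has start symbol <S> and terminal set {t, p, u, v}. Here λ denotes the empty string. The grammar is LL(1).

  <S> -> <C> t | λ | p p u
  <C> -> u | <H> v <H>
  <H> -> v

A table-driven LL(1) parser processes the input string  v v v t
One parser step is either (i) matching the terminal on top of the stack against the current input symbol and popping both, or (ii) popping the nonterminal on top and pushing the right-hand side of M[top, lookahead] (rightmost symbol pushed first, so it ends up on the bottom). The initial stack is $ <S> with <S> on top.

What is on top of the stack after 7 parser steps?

step 1: stack=$ <S>  input=v v v t $  — expand <S> -> <C> t
step 2: stack=$ t <C>  input=v v v t $  — expand <C> -> <H> v <H>
step 3: stack=$ t <H> v <H>  input=v v v t $  — expand <H> -> v
step 4: stack=$ t <H> v v  input=v v v t $  — match v
step 5: stack=$ t <H> v  input=v v t $  — match v
step 6: stack=$ t <H>  input=v t $  — expand <H> -> v
step 7: stack=$ t v  input=v t $  — match v
Stack after step 7: $ t (top = t).

t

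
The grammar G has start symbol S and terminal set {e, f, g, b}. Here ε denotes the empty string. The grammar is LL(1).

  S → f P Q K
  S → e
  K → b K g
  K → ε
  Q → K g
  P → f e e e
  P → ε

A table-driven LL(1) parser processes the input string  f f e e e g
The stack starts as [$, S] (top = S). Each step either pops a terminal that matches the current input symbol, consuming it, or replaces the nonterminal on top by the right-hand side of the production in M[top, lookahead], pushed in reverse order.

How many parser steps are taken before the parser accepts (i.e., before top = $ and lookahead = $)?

step 1: stack=$ S  input=f f e e e g $  — expand S → f P Q K
step 2: stack=$ K Q P f  input=f f e e e g $  — match f
step 3: stack=$ K Q P  input=f e e e g $  — expand P → f e e e
step 4: stack=$ K Q e e e f  input=f e e e g $  — match f
step 5: stack=$ K Q e e e  input=e e e g $  — match e
step 6: stack=$ K Q e e  input=e e g $  — match e
step 7: stack=$ K Q e  input=e g $  — match e
step 8: stack=$ K Q  input=g $  — expand Q → K g
step 9: stack=$ K g K  input=g $  — expand K → ε
step 10: stack=$ K g  input=g $  — match g
step 11: stack=$ K  input=$  — expand K → ε
Accept reached after 11 steps.

11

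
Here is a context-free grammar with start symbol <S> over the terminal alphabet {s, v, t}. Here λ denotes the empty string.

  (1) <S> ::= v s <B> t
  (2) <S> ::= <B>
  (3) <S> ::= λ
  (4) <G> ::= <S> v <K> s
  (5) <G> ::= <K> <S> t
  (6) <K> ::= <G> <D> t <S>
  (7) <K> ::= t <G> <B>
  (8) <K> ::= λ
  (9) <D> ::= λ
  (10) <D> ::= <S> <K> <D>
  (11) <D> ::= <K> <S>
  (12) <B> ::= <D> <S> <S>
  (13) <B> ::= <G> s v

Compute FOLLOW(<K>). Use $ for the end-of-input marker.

{$, s, t, v}

FIRST(<S>) = {λ, t, v}  (via <B>)
FIRST(<G>) = {t, v}  (via <S> v <K> s, <K> <S> t)
FIRST(<K>) = {λ, t, v}  (via <G> <D> t <S>)
FIRST(<D>) = {λ, t, v}  (via <S> <K> <D>, <K> <S>)
FIRST(<B>) = {λ, t, v}  (via <D> <S> <S>, <G> s v)
FOLLOW(<S>) includes $ since <S> is the start symbol.
FOLLOW(<S>): in <G>::=<S> v <K> s, <S> is followed by v <K> s with FIRST {v}; in <G>::=<K> <S> t, <S> is followed by t with FIRST {t}; in <K>::=<G> <D> t <S>, the suffix after <S> is empty, so FOLLOW(<S>) ⊇ FOLLOW(<K>) = {$, s, t, v}; in <D>::=<S> <K> <D>, <S> is followed by <K> <D> with FIRST {λ, t, v}; in <D>::=<S> <K> <D>, the suffix after <S> is nullable, so FOLLOW(<S>) ⊇ FOLLOW(<D>) = {$, s, t, v}; in <D>::=<K> <S>, the suffix after <S> is empty, so FOLLOW(<S>) ⊇ FOLLOW(<D>) = {$, s, t, v}; in <B>::=<D> <S> <S> (occurrence 1), <S> is followed by <S> with FIRST {λ, t, v}; in <B>::=<D> <S> <S> (occurrence 1), the suffix after <S> is nullable, so FOLLOW(<S>) ⊇ FOLLOW(<B>) = {$, s, t, v}; in <B>::=<D> <S> <S> (occurrence 2), the suffix after <S> is empty, so FOLLOW(<S>) ⊇ FOLLOW(<B>) = {$, s, t, v}. Thus FOLLOW(<S>) = {$, s, t, v}.
FOLLOW(<G>): in <K>::=<G> <D> t <S>, <G> is followed by <D> t <S> with FIRST {t, v}; in <K>::=t <G> <B>, <G> is followed by <B> with FIRST {λ, t, v}; in <K>::=t <G> <B>, the suffix after <G> is nullable, so FOLLOW(<G>) ⊇ FOLLOW(<K>) = {$, s, t, v}; in <B>::=<G> s v, <G> is followed by s v with FIRST {s}. Thus FOLLOW(<G>) = {$, s, t, v}.
FOLLOW(<K>): in <G>::=<S> v <K> s, <K> is followed by s with FIRST {s}; in <G>::=<K> <S> t, <K> is followed by <S> t with FIRST {t, v}; in <D>::=<S> <K> <D>, <K> is followed by <D> with FIRST {λ, t, v}; in <D>::=<S> <K> <D>, the suffix after <K> is nullable, so FOLLOW(<K>) ⊇ FOLLOW(<D>) = {$, s, t, v}; in <D>::=<K> <S>, <K> is followed by <S> with FIRST {λ, t, v}; in <D>::=<K> <S>, the suffix after <K> is nullable, so FOLLOW(<K>) ⊇ FOLLOW(<D>) = {$, s, t, v}. Thus FOLLOW(<K>) = {$, s, t, v}.
FOLLOW(<B>): in <S>::=v s <B> t, <B> is followed by t with FIRST {t}; in <S>::=<B>, the suffix after <B> is empty, so FOLLOW(<B>) ⊇ FOLLOW(<S>) = {$, s, t, v}; in <K>::=t <G> <B>, the suffix after <B> is empty, so FOLLOW(<B>) ⊇ FOLLOW(<K>) = {$, s, t, v}. Thus FOLLOW(<B>) = {$, s, t, v}.
FOLLOW(<D>): in <K>::=<G> <D> t <S>, <D> is followed by t <S> with FIRST {t}; in <D>::=<S> <K> <D>, the suffix after <D> is empty (adds nothing new); in <B>::=<D> <S> <S>, <D> is followed by <S> <S> with FIRST {λ, t, v}; in <B>::=<D> <S> <S>, the suffix after <D> is nullable, so FOLLOW(<D>) ⊇ FOLLOW(<B>) = {$, s, t, v}. Thus FOLLOW(<D>) = {$, s, t, v}.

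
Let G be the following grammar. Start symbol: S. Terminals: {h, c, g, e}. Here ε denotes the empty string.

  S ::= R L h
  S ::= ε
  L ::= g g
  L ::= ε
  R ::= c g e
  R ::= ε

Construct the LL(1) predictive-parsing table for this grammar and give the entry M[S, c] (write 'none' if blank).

FIRST(L): from L::=g g we get {g}; from L::=ε we get {ε}. So FIRST(L) = {ε, g}.
FIRST(R): from R::=c g e we get {c}; from R::=ε we get {ε}. So FIRST(R) = {ε, c}.
FIRST(S): from S::=R L h we get {c, g, h}; from S::=ε we get {ε}. So FIRST(S) = {ε, c, g, h}.
FOLLOW(S) includes $ since S is the start symbol.
FOLLOW(S): S appears on no right-hand side. Thus FOLLOW(S) = {$}.
For S ::= R L h: FIRST(R L h) = {c, g, h}, so it goes in M[S, t] for t ∈ {c, g, h}.
For S ::= ε: FIRST(ε) = {ε}, so it goes in M[S, t] for t ∈ {}; since ε ∈ FIRST, also for every t ∈ FOLLOW(S) = {$}.

S ::= R L h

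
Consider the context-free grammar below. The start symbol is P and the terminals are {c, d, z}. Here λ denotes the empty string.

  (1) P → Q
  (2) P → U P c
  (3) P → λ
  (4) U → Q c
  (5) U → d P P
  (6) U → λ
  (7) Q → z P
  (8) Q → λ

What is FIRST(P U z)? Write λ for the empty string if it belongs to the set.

FIRST(Q) = {λ, z}
FIRST(U) = {λ, c, d, z}  (via Q c)
FIRST(P) = {λ, c, d, z}  (via Q, U P c)
FIRST(P U z): take FIRST of each symbol in turn, carrying on past any symbol whose FIRST contains λ; result {c, d, z}.

{c, d, z}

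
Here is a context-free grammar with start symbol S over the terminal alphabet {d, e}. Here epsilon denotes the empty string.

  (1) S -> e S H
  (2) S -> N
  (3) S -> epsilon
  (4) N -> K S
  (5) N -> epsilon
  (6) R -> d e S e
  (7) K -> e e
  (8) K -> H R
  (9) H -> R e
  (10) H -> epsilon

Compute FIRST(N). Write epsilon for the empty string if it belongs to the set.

FIRST(R) = {d}
FIRST(H) = {epsilon, d}  (via R e)
FIRST(K) = {d, e}  (via H R)
FIRST(N) = {epsilon, d, e}  (via K S)
FIRST(S) = {epsilon, d, e}  (via N)

{epsilon, d, e}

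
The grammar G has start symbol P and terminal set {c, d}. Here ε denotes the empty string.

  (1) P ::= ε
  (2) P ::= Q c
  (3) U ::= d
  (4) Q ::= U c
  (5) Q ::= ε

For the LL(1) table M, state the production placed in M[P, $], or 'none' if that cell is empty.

P ::= ε

FIRST(U) = {d}
FIRST(Q) = {ε, d}  (via U c)
FIRST(P) = {ε, c, d}  (via Q c)
FOLLOW(P) includes $ since P is the start symbol.
FOLLOW(P): P appears on no right-hand side. Thus FOLLOW(P) = {$}.
For P ::= ε: FIRST(ε) = {ε}, so it goes in M[P, t] for t ∈ {}; since ε ∈ FIRST, also for every t ∈ FOLLOW(P) = {$}.
For P ::= Q c: FIRST(Q c) = {c, d}, so it goes in M[P, t] for t ∈ {c, d}.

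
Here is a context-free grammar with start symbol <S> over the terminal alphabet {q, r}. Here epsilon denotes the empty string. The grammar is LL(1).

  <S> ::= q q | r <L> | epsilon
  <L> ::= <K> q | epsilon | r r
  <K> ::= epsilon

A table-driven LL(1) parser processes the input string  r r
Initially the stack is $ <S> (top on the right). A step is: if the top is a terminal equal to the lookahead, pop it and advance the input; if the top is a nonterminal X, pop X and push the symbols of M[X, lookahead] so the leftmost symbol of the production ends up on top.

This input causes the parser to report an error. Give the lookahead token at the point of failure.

$

     Stack    Input  Action
  1  $ <S>    r r $  expand <S> ::= r <L>
  2  $ <L> r  r r $  match r
  3  $ <L>    r $    expand <L> ::= r r
  4  $ r r    r $    match r
  5  $ r      $      error: top is terminal r but lookahead is $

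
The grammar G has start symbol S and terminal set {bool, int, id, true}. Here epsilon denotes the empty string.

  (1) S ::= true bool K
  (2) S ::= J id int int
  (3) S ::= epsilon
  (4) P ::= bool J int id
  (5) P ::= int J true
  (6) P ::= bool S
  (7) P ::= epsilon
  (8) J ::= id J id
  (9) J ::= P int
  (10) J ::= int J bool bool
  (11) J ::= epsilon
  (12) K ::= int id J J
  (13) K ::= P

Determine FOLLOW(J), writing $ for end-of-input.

{$, bool, id, int, true}

FIRST(P) = {epsilon, bool, int}
FIRST(J) = {epsilon, bool, id, int}  (via P int)
FIRST(K) = {epsilon, bool, int}  (via P)
FIRST(S) = {epsilon, bool, id, int, true}  (via J id int int)
FOLLOW(S) includes $ since S is the start symbol.
FOLLOW(S): in P::=bool S, the suffix after S is empty, so FOLLOW(S) ⊇ FOLLOW(P) = {$, int}. Thus FOLLOW(S) = {$, int}.
FOLLOW(K): in S::=true bool K, the suffix after K is empty, so FOLLOW(K) ⊇ FOLLOW(S) = {$, int}. Thus FOLLOW(K) = {$, int}.
FOLLOW(P): in J::=P int, P is followed by int with FIRST {int}; in K::=P, the suffix after P is empty, so FOLLOW(P) ⊇ FOLLOW(K) = {$, int}. Thus FOLLOW(P) = {$, int}.
FOLLOW(J): in S::=J id int int, J is followed by id int int with FIRST {id}; in P::=bool J int id, J is followed by int id with FIRST {int}; in P::=int J true, J is followed by true with FIRST {true}; in J::=id J id, J is followed by id with FIRST {id}; in J::=int J bool bool, J is followed by bool bool with FIRST {bool}; in K::=int id J J (occurrence 1), J is followed by J with FIRST {epsilon, bool, id, int}; in K::=int id J J (occurrence 1), the suffix after J is nullable, so FOLLOW(J) ⊇ FOLLOW(K) = {$, int}; in K::=int id J J (occurrence 2), the suffix after J is empty, so FOLLOW(J) ⊇ FOLLOW(K) = {$, int}. Thus FOLLOW(J) = {$, bool, id, int, true}.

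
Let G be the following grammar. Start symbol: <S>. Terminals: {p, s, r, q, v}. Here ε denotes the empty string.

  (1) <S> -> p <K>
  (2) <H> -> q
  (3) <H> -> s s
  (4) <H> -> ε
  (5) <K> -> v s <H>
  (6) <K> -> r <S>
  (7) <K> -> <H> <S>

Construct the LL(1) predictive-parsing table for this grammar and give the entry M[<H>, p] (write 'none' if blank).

<H> -> ε

FIRST(<S>): from <S>->p <K> we get {p}. So FIRST(<S>) = {p}.
FIRST(<H>): from <H>->q we get {q}; from <H>->s s we get {s}; from <H>->ε we get {ε}. So FIRST(<H>) = {ε, q, s}.
FIRST(<K>): from <K>->v s <H> we get {v}; from <K>->r <S> we get {r}; from <K>-><H> <S> we get {p, q, s}. So FIRST(<K>) = {p, q, r, s, v}.
FOLLOW(<S>) includes $ since <S> is the start symbol.
FOLLOW(<K>): in <S>->p <K>, the suffix after <K> is empty, so FOLLOW(<K>) ⊇ FOLLOW(<S>) = {$}. Thus FOLLOW(<K>) = {$}.
FOLLOW(<H>): in <K>->v s <H>, the suffix after <H> is empty, so FOLLOW(<H>) ⊇ FOLLOW(<K>) = {$}; in <K>-><H> <S>, <H> is followed by <S> with FIRST {p}. Thus FOLLOW(<H>) = {$, p}.
For <H> -> q: FIRST(q) = {q}, so it goes in M[<H>, t] for t ∈ {q}.
For <H> -> s s: FIRST(s s) = {s}, so it goes in M[<H>, t] for t ∈ {s}.
For <H> -> ε: FIRST(ε) = {ε}, so it goes in M[<H>, t] for t ∈ {}; since ε ∈ FIRST, also for every t ∈ FOLLOW(<H>) = {$, p}.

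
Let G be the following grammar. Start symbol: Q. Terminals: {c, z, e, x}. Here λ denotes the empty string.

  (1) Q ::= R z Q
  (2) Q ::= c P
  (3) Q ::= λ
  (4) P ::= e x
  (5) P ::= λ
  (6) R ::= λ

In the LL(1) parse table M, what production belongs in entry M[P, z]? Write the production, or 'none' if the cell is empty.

FIRST(P) = {λ, e}
FIRST(R) = {λ}
FIRST(Q) = {λ, c, z}  (via R z Q)
FOLLOW(Q) includes $ since Q is the start symbol.
FOLLOW(Q): in Q::=R z Q, the suffix after Q is empty (adds nothing new). Thus FOLLOW(Q) = {$}.
FOLLOW(P): in Q::=c P, the suffix after P is empty, so FOLLOW(P) ⊇ FOLLOW(Q) = {$}. Thus FOLLOW(P) = {$}.
For P ::= e x: FIRST(e x) = {e}, so it goes in M[P, t] for t ∈ {e}.
For P ::= λ: FIRST(λ) = {λ}, so it goes in M[P, t] for t ∈ {}; since λ ∈ FIRST, also for every t ∈ FOLLOW(P) = {$}.
None of these place a production in M[P, z].

none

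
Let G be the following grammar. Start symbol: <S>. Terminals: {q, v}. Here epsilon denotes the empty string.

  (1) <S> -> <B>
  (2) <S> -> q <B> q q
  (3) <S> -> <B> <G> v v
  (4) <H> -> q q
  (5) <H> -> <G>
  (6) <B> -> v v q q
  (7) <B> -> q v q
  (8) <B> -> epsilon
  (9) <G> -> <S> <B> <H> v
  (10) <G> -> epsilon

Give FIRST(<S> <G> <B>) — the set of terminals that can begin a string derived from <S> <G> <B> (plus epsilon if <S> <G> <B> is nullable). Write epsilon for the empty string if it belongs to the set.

{epsilon, q, v}

FIRST(<B>) = {epsilon, q, v}
FIRST(<S>) = {epsilon, q, v}  (via <B>, <B> <G> v v)
FIRST(<H>) = {epsilon, q, v}  (via <G>)
FIRST(<G>) = {epsilon, q, v}  (via <S> <B> <H> v)
FIRST(<S> <G> <B>): take FIRST of each symbol in turn, carrying on past any symbol whose FIRST contains epsilon; result {epsilon, q, v}.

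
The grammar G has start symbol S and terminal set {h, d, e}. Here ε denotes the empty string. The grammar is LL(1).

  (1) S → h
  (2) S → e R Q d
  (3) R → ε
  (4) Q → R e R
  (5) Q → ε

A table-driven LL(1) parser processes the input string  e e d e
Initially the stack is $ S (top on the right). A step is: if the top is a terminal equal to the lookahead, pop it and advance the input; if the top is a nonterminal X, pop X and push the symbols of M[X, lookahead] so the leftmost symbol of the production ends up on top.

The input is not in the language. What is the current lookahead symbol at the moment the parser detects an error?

step 1: stack=$ S  input=e e d e $  — expand S → e R Q d
step 2: stack=$ d Q R e  input=e e d e $  — match e
step 3: stack=$ d Q R  input=e d e $  — expand R → ε
step 4: stack=$ d Q  input=e d e $  — expand Q → R e R
step 5: stack=$ d R e R  input=e d e $  — expand R → ε
step 6: stack=$ d R e  input=e d e $  — match e
step 7: stack=$ d R  input=d e $  — expand R → ε
step 8: stack=$ d  input=d e $  — match d
step 9: stack=$  input=e $  — error: stack empty but input remains

e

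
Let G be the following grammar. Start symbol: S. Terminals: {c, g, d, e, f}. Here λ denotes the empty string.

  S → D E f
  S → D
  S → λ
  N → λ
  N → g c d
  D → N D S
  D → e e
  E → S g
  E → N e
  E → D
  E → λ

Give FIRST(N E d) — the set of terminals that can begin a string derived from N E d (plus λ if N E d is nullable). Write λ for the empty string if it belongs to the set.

FIRST(N): from N→λ we get {λ}; from N→g c d we get {g}. So FIRST(N) = {λ, g}.
FIRST(D): from D→N D S we get {e, g}; from D→e e we get {e}. So FIRST(D) = {e, g}.
FIRST(S): from S→D E f we get {e, g}; from S→D we get {e, g}; from S→λ we get {λ}. So FIRST(S) = {λ, e, g}.
FIRST(E): from E→S g we get {e, g}; from E→N e we get {e, g}; from E→D we get {e, g}; from E→λ we get {λ}. So FIRST(E) = {λ, e, g}.
FIRST(N E d): take FIRST of each symbol in turn, carrying on past any symbol whose FIRST contains λ; result {d, e, g}.

{d, e, g}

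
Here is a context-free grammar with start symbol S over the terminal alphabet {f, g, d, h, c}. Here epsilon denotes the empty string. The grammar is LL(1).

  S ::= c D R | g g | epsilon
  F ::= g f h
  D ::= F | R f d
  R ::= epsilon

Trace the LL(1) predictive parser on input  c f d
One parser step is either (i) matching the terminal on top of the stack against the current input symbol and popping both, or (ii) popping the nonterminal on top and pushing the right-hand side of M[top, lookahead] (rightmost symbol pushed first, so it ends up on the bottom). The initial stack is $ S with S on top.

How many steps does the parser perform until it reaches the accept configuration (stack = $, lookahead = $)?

     Stack      Input    Action
  1  $ S        c f d $  expand S ::= c D R
  2  $ R D c    c f d $  match c
  3  $ R D      f d $    expand D ::= R f d
  4  $ R d f R  f d $    expand R ::= epsilon
  5  $ R d f    f d $    match f
  6  $ R d      d $      match d
  7  $ R        $        expand R ::= epsilon
Accept reached after 7 steps.

7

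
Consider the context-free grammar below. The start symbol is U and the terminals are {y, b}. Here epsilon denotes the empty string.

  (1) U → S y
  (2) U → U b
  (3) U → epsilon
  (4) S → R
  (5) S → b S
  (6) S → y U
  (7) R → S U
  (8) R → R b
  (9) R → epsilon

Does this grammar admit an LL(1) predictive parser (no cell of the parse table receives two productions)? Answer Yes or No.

FIRST(U) = {epsilon, b, y}
FIRST(S) = {epsilon, b, y}
FIRST(R) = {epsilon, b, y}
FOLLOW(U) = {$, b, y}
FOLLOW(S) = {b, y}
FOLLOW(R) = {b, y}
Cell M[R, b] receives both R → S U and R → R b and R → epsilon — the grammar is not LL(1).

No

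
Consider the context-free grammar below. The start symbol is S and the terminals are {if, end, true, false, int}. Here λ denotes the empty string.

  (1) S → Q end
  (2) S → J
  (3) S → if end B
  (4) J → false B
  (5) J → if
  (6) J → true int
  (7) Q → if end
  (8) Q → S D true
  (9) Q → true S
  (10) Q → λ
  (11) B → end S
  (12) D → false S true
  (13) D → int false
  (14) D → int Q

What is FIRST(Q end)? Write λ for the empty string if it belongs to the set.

FIRST(J): from J→false B we get {false}; from J→if we get {if}; from J→true int we get {true}. So FIRST(J) = {false, if, true}.
FIRST(B): from B→end S we get {end}. So FIRST(B) = {end}.
FIRST(D): from D→false S true we get {false}; from D→int false we get {int}; from D→int Q we get {int}. So FIRST(D) = {false, int}.
FIRST(S): from S→Q end we get {end, false, if, true}; from S→J we get {false, if, true}; from S→if end B we get {if}. So FIRST(S) = {end, false, if, true}.
FIRST(Q): from Q→if end we get {if}; from Q→S D true we get {end, false, if, true}; from Q→true S we get {true}; from Q→λ we get {λ}. So FIRST(Q) = {λ, end, false, if, true}.
FIRST(Q end): take FIRST of each symbol in turn, carrying on past any symbol whose FIRST contains λ; result {end, false, if, true}.

{end, false, if, true}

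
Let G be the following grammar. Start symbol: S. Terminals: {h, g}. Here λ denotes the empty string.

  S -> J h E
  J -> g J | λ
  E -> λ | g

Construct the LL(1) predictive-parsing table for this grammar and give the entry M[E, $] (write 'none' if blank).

FIRST(J) = {λ, g}
FIRST(E) = {λ, g}
FIRST(S) = {g, h}  (via J h E)
FOLLOW(S) includes $ since S is the start symbol.
FOLLOW(S): S appears on no right-hand side. Thus FOLLOW(S) = {$}.
FOLLOW(E): in S->J h E, the suffix after E is empty, so FOLLOW(E) ⊇ FOLLOW(S) = {$}. Thus FOLLOW(E) = {$}.
For E -> λ: FIRST(λ) = {λ}, so it goes in M[E, t] for t ∈ {}; since λ ∈ FIRST, also for every t ∈ FOLLOW(E) = {$}.
For E -> g: FIRST(g) = {g}, so it goes in M[E, t] for t ∈ {g}.

E -> λ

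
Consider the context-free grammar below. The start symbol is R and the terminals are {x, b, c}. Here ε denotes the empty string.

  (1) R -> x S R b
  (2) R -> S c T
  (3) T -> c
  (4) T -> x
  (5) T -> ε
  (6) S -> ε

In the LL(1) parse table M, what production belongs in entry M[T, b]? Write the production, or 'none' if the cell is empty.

T -> ε

FIRST(T) = {ε, c, x}
FIRST(S) = {ε}
FIRST(R) = {c, x}  (via S c T)
FOLLOW(R) includes $ since R is the start symbol.
FOLLOW(R): in R->x S R b, R is followed by b with FIRST {b}. Thus FOLLOW(R) = {$, b}.
FOLLOW(T): in R->S c T, the suffix after T is empty, so FOLLOW(T) ⊇ FOLLOW(R) = {$, b}. Thus FOLLOW(T) = {$, b}.
For T -> c: FIRST(c) = {c}, so it goes in M[T, t] for t ∈ {c}.
For T -> x: FIRST(x) = {x}, so it goes in M[T, t] for t ∈ {x}.
For T -> ε: FIRST(ε) = {ε}, so it goes in M[T, t] for t ∈ {}; since ε ∈ FIRST, also for every t ∈ FOLLOW(T) = {$, b}.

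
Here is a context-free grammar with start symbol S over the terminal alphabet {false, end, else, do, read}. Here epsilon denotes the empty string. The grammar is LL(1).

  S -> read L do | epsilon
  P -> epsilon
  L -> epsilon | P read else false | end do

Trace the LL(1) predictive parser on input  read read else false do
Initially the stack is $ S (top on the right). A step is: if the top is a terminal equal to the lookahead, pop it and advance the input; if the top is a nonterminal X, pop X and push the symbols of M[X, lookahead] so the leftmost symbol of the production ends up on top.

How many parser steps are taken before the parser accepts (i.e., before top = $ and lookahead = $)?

     Stack                   Input                      Action
  1  $ S                     read read else false do $  expand S -> read L do
  2  $ do L read             read read else false do $  match read
  3  $ do L                  read else false do $       expand L -> P read else false
  4  $ do false else read P  read else false do $       expand P -> epsilon
  5  $ do false else read    read else false do $       match read
  6  $ do false else         else false do $            match else
  7  $ do false              false do $                 match false
  8  $ do                    do $                       match do
Accept reached after 8 steps.

8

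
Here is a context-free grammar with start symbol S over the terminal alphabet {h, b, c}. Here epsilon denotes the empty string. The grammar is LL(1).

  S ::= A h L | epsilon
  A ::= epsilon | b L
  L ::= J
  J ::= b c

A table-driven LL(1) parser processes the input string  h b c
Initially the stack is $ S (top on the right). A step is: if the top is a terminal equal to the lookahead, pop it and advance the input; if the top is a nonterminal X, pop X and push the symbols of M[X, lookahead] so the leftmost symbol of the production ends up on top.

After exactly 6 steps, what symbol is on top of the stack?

step 1: stack=$ S  input=h b c $  — expand S ::= A h L
step 2: stack=$ L h A  input=h b c $  — expand A ::= epsilon
step 3: stack=$ L h  input=h b c $  — match h
step 4: stack=$ L  input=b c $  — expand L ::= J
step 5: stack=$ J  input=b c $  — expand J ::= b c
step 6: stack=$ c b  input=b c $  — match b
Stack after step 6: $ c (top = c).

c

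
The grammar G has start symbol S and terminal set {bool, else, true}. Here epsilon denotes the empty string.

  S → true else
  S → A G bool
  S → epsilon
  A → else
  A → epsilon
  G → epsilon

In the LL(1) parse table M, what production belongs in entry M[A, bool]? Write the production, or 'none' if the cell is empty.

FIRST(A): from A→else we get {else}; from A→epsilon we get {epsilon}. So FIRST(A) = {epsilon, else}.
FIRST(G): from G→epsilon we get {epsilon}. So FIRST(G) = {epsilon}.
FIRST(S): from S→true else we get {true}; from S→A G bool we get {bool, else}; from S→epsilon we get {epsilon}. So FIRST(S) = {epsilon, bool, else, true}.
FOLLOW(S) includes $ since S is the start symbol.
FOLLOW(A): in S→A G bool, A is followed by G bool with FIRST {bool}. Thus FOLLOW(A) = {bool}.
For A → else: FIRST(else) = {else}, so it goes in M[A, t] for t ∈ {else}.
For A → epsilon: FIRST(epsilon) = {epsilon}, so it goes in M[A, t] for t ∈ {}; since epsilon ∈ FIRST, also for every t ∈ FOLLOW(A) = {bool}.

A → epsilon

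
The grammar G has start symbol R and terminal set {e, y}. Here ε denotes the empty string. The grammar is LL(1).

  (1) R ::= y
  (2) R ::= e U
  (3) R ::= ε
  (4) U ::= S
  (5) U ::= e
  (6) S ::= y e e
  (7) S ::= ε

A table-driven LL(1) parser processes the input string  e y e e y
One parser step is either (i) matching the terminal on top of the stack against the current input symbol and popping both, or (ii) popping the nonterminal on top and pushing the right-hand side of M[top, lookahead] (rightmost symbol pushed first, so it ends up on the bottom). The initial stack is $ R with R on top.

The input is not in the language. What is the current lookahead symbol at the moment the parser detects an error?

step 1: stack=$ R  input=e y e e y $  — expand R ::= e U
step 2: stack=$ U e  input=e y e e y $  — match e
step 3: stack=$ U  input=y e e y $  — expand U ::= S
step 4: stack=$ S  input=y e e y $  — expand S ::= y e e
step 5: stack=$ e e y  input=y e e y $  — match y
step 6: stack=$ e e  input=e e y $  — match e
step 7: stack=$ e  input=e y $  — match e
step 8: stack=$  input=y $  — error: stack empty but input remains

y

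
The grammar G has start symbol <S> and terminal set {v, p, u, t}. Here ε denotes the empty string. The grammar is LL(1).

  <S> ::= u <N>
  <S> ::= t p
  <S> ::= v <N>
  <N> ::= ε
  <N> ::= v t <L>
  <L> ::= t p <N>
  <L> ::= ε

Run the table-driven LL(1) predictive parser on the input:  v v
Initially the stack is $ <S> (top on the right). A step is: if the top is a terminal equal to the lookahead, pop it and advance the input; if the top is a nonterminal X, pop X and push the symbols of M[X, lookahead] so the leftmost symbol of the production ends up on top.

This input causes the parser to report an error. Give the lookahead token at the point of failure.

     Stack      Input  Action
  1  $ <S>      v v $  expand <S> ::= v <N>
  2  $ <N> v    v v $  match v
  3  $ <N>      v $    expand <N> ::= v t <L>
  4  $ <L> t v  v $    match v
  5  $ <L> t    $      error: top is terminal t but lookahead is $

$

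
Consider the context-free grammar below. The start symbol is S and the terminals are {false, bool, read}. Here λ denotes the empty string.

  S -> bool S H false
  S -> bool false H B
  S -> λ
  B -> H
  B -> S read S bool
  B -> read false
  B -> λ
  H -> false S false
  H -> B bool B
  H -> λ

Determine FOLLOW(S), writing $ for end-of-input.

{$, bool, false, read}

FIRST(S): from S->bool S H false we get {bool}; from S->bool false H B we get {bool}; from S->λ we get {λ}. So FIRST(S) = {λ, bool}.
FIRST(B): from B->H we get {λ, bool, false, read}; from B->S read S bool we get {bool, read}; from B->read false we get {read}; from B->λ we get {λ}. So FIRST(B) = {λ, bool, false, read}.
FIRST(H): from H->false S false we get {false}; from H->B bool B we get {bool, false, read}; from H->λ we get {λ}. So FIRST(H) = {λ, bool, false, read}.
FOLLOW(S) includes $ since S is the start symbol.
FOLLOW(S): in S->bool S H false, S is followed by H false with FIRST {bool, false, read}; in B->S read S bool (occurrence 1), S is followed by read S bool with FIRST {read}; in B->S read S bool (occurrence 2), S is followed by bool with FIRST {bool}; in H->false S false, S is followed by false with FIRST {false}. Thus FOLLOW(S) = {$, bool, false, read}.
FOLLOW(B): in S->bool false H B, the suffix after B is empty, so FOLLOW(B) ⊇ FOLLOW(S) = {$, bool, false, read}; in H->B bool B (occurrence 1), B is followed by bool B with FIRST {bool}; in H->B bool B (occurrence 2), the suffix after B is empty, so FOLLOW(B) ⊇ FOLLOW(H) = {$, bool, false, read}. Thus FOLLOW(B) = {$, bool, false, read}.
FOLLOW(H): in S->bool S H false, H is followed by false with FIRST {false}; in S->bool false H B, H is followed by B with FIRST {λ, bool, false, read}; in S->bool false H B, the suffix after H is nullable, so FOLLOW(H) ⊇ FOLLOW(S) = {$, bool, false, read}; in B->H, the suffix after H is empty, so FOLLOW(H) ⊇ FOLLOW(B) = {$, bool, false, read}. Thus FOLLOW(H) = {$, bool, false, read}.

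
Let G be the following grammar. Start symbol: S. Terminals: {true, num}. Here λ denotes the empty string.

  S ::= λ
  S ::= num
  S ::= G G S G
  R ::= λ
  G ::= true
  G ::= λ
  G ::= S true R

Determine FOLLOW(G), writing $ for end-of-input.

{$, num, true}

FIRST(R) = {λ}
FIRST(S) = {λ, num, true}  (via G G S G)
FIRST(G) = {λ, num, true}  (via S true R)
FOLLOW(S) includes $ since S is the start symbol.
FOLLOW(S): in S::=G G S G, S is followed by G with FIRST {λ, num, true}; in S::=G G S G, the suffix after S is nullable (adds nothing new); in G::=S true R, S is followed by true R with FIRST {true}. Thus FOLLOW(S) = {$, num, true}.
FOLLOW(G): in S::=G G S G (occurrence 1), G is followed by G S G with FIRST {λ, num, true}; in S::=G G S G (occurrence 1), the suffix after G is nullable, so FOLLOW(G) ⊇ FOLLOW(S) = {$, num, true}; in S::=G G S G (occurrence 2), G is followed by S G with FIRST {λ, num, true}; in S::=G G S G (occurrence 2), the suffix after G is nullable, so FOLLOW(G) ⊇ FOLLOW(S) = {$, num, true}; in S::=G G S G (occurrence 3), the suffix after G is empty, so FOLLOW(G) ⊇ FOLLOW(S) = {$, num, true}. Thus FOLLOW(G) = {$, num, true}.
FOLLOW(R): in G::=S true R, the suffix after R is empty, so FOLLOW(R) ⊇ FOLLOW(G) = {$, num, true}. Thus FOLLOW(R) = {$, num, true}.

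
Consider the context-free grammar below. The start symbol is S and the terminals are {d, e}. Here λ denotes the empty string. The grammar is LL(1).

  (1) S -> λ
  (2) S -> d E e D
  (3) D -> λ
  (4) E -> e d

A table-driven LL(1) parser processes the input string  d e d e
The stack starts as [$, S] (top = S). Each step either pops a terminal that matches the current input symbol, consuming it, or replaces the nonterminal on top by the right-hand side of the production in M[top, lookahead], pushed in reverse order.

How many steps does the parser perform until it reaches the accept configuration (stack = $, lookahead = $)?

7

step 1: stack=$ S  input=d e d e $  — expand S -> d E e D
step 2: stack=$ D e E d  input=d e d e $  — match d
step 3: stack=$ D e E  input=e d e $  — expand E -> e d
step 4: stack=$ D e d e  input=e d e $  — match e
step 5: stack=$ D e d  input=d e $  — match d
step 6: stack=$ D e  input=e $  — match e
step 7: stack=$ D  input=$  — expand D -> λ
Accept reached after 7 steps.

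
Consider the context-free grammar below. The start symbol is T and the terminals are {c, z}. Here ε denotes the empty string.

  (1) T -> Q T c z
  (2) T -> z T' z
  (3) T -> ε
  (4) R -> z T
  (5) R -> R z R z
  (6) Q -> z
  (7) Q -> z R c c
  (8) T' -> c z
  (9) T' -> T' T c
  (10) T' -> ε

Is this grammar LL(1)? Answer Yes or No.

No

FIRST(T) = {ε, z}
FIRST(R) = {z}
FIRST(Q) = {z}
FIRST(T') = {ε, c, z}
FOLLOW(T) = {$, c, z}
FOLLOW(R) = {c, z}
FOLLOW(Q) = {c, z}
FOLLOW(T') = {c, z}
Cell M[Q, z] receives both Q -> z and Q -> z R c c — the grammar is not LL(1).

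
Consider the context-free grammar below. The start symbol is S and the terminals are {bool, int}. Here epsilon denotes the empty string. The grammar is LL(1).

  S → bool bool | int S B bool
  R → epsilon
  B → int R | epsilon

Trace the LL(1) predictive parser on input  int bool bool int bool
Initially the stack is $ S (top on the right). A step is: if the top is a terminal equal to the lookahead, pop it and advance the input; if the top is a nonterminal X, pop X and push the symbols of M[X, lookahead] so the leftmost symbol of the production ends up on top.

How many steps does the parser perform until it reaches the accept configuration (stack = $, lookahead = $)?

9

step 1: stack=$ S  input=int bool bool int bool $  — expand S → int S B bool
step 2: stack=$ bool B S int  input=int bool bool int bool $  — match int
step 3: stack=$ bool B S  input=bool bool int bool $  — expand S → bool bool
step 4: stack=$ bool B bool bool  input=bool bool int bool $  — match bool
step 5: stack=$ bool B bool  input=bool int bool $  — match bool
step 6: stack=$ bool B  input=int bool $  — expand B → int R
step 7: stack=$ bool R int  input=int bool $  — match int
step 8: stack=$ bool R  input=bool $  — expand R → epsilon
step 9: stack=$ bool  input=bool $  — match bool
Accept reached after 9 steps.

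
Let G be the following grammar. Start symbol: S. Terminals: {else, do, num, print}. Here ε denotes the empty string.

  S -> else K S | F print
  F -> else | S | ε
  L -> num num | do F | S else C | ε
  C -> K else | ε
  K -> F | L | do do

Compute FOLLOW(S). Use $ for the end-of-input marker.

FIRST(S): from S->else K S we get {else}; from S->F print we get {else, print}. So FIRST(S) = {else, print}.
FIRST(F): from F->else we get {else}; from F->S we get {else, print}; from F->ε we get {ε}. So FIRST(F) = {ε, else, print}.
FIRST(L): from L->num num we get {num}; from L->do F we get {do}; from L->S else C we get {else, print}; from L->ε we get {ε}. So FIRST(L) = {ε, do, else, num, print}.
FIRST(K): from K->F we get {ε, else, print}; from K->L we get {ε, do, else, num, print}; from K->do do we get {do}. So FIRST(K) = {ε, do, else, num, print}.
FIRST(C): from C->K else we get {do, else, num, print}; from C->ε we get {ε}. So FIRST(C) = {ε, do, else, num, print}.
FOLLOW(S) includes $ since S is the start symbol.
FOLLOW(K): in S->else K S, K is followed by S with FIRST {else, print}; in C->K else, K is followed by else with FIRST {else}. Thus FOLLOW(K) = {else, print}.
FOLLOW(L): in K->L, the suffix after L is empty, so FOLLOW(L) ⊇ FOLLOW(K) = {else, print}. Thus FOLLOW(L) = {else, print}.
FOLLOW(F): in S->F print, F is followed by print with FIRST {print}; in L->do F, the suffix after F is empty, so FOLLOW(F) ⊇ FOLLOW(L) = {else, print}; in K->F, the suffix after F is empty, so FOLLOW(F) ⊇ FOLLOW(K) = {else, print}. Thus FOLLOW(F) = {else, print}.
FOLLOW(S): in S->else K S, the suffix after S is empty (adds nothing new); in F->S, the suffix after S is empty, so FOLLOW(S) ⊇ FOLLOW(F) = {else, print}; in L->S else C, S is followed by else C with FIRST {else}. Thus FOLLOW(S) = {$, else, print}.
FOLLOW(C): in L->S else C, the suffix after C is empty, so FOLLOW(C) ⊇ FOLLOW(L) = {else, print}. Thus FOLLOW(C) = {else, print}.

{$, else, print}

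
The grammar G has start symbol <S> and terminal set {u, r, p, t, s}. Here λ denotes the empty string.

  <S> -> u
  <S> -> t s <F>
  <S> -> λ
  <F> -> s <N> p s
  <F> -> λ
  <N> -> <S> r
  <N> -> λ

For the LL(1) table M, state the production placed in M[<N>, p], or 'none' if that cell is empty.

<N> -> λ

FIRST(<S>): from <S>->u we get {u}; from <S>->t s <F> we get {t}; from <S>->λ we get {λ}. So FIRST(<S>) = {λ, t, u}.
FIRST(<F>): from <F>->s <N> p s we get {s}; from <F>->λ we get {λ}. So FIRST(<F>) = {λ, s}.
FIRST(<N>): from <N>-><S> r we get {r, t, u}; from <N>->λ we get {λ}. So FIRST(<N>) = {λ, r, t, u}.
FOLLOW(<S>) includes $ since <S> is the start symbol.
FOLLOW(<N>): in <F>->s <N> p s, <N> is followed by p s with FIRST {p}. Thus FOLLOW(<N>) = {p}.
For <N> -> <S> r: FIRST(<S> r) = {r, t, u}, so it goes in M[<N>, t] for t ∈ {r, t, u}.
For <N> -> λ: FIRST(λ) = {λ}, so it goes in M[<N>, t] for t ∈ {}; since λ ∈ FIRST, also for every t ∈ FOLLOW(<N>) = {p}.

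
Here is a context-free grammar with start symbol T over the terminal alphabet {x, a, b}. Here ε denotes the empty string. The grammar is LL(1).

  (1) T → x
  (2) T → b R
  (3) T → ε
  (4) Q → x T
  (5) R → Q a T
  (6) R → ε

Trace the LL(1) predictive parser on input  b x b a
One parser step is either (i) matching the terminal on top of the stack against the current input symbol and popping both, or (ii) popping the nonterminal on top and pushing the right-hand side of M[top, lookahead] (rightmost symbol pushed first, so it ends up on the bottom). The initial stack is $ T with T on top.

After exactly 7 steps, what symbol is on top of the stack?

R

     Stack      Input      Action
  1  $ T        b x b a $  expand T → b R
  2  $ R b      b x b a $  match b
  3  $ R        x b a $    expand R → Q a T
  4  $ T a Q    x b a $    expand Q → x T
  5  $ T a T x  x b a $    match x
  6  $ T a T    b a $      expand T → b R
  7  $ T a R b  b a $      match b
Stack after step 7: $ T a R (top = R).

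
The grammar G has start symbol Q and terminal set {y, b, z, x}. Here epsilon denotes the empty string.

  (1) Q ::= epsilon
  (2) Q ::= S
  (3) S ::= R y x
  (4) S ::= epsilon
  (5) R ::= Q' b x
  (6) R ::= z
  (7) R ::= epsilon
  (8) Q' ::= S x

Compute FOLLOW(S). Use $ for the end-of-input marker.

{$, x}

FIRST(Q): from Q::=epsilon we get {epsilon}; from Q::=S we get {epsilon, x, y, z}. So FIRST(Q) = {epsilon, x, y, z}.
FIRST(S): from S::=R y x we get {x, y, z}; from S::=epsilon we get {epsilon}. So FIRST(S) = {epsilon, x, y, z}.
FIRST(Q'): from Q'::=S x we get {x, y, z}. So FIRST(Q') = {x, y, z}.
FIRST(R): from R::=Q' b x we get {x, y, z}; from R::=z we get {z}; from R::=epsilon we get {epsilon}. So FIRST(R) = {epsilon, x, y, z}.
FOLLOW(Q) includes $ since Q is the start symbol.
FOLLOW(Q): Q appears on no right-hand side. Thus FOLLOW(Q) = {$}.
FOLLOW(S): in Q::=S, the suffix after S is empty, so FOLLOW(S) ⊇ FOLLOW(Q) = {$}; in Q'::=S x, S is followed by x with FIRST {x}. Thus FOLLOW(S) = {$, x}.
FOLLOW(R): in S::=R y x, R is followed by y x with FIRST {y}. Thus FOLLOW(R) = {y}.
FOLLOW(Q'): in R::=Q' b x, Q' is followed by b x with FIRST {b}. Thus FOLLOW(Q') = {b}.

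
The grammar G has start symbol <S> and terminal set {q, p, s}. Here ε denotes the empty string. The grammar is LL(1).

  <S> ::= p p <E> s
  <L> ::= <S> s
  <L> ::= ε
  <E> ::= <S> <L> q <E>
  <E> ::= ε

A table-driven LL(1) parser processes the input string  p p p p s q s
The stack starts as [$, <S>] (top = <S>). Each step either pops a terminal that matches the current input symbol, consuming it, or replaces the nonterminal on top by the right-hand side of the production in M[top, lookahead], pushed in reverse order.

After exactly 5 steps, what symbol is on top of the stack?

step 1: stack=$ <S>  input=p p p p s q s $  — expand <S> ::= p p <E> s
step 2: stack=$ s <E> p p  input=p p p p s q s $  — match p
step 3: stack=$ s <E> p  input=p p p s q s $  — match p
step 4: stack=$ s <E>  input=p p s q s $  — expand <E> ::= <S> <L> q <E>
step 5: stack=$ s <E> q <L> <S>  input=p p s q s $  — expand <S> ::= p p <E> s
Stack after step 5: $ s <E> q <L> s <E> p p (top = p).

p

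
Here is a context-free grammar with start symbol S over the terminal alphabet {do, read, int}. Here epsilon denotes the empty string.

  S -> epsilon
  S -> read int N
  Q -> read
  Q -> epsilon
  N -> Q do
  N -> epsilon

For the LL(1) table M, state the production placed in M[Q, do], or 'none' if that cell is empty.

Q -> epsilon

FIRST(S): from S->epsilon we get {epsilon}; from S->read int N we get {read}. So FIRST(S) = {epsilon, read}.
FIRST(Q): from Q->read we get {read}; from Q->epsilon we get {epsilon}. So FIRST(Q) = {epsilon, read}.
FIRST(N): from N->Q do we get {do, read}; from N->epsilon we get {epsilon}. So FIRST(N) = {epsilon, do, read}.
FOLLOW(S) includes $ since S is the start symbol.
FOLLOW(Q): in N->Q do, Q is followed by do with FIRST {do}. Thus FOLLOW(Q) = {do}.
For Q -> read: FIRST(read) = {read}, so it goes in M[Q, t] for t ∈ {read}.
For Q -> epsilon: FIRST(epsilon) = {epsilon}, so it goes in M[Q, t] for t ∈ {}; since epsilon ∈ FIRST, also for every t ∈ FOLLOW(Q) = {do}.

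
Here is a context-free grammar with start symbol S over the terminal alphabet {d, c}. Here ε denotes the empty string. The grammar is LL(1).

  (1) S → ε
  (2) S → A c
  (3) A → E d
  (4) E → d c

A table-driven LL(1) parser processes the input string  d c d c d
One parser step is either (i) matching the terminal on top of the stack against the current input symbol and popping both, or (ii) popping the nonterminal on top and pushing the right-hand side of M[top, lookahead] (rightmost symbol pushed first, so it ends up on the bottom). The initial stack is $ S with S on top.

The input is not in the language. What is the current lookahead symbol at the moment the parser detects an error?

d

step 1: stack=$ S  input=d c d c d $  — expand S → A c
step 2: stack=$ c A  input=d c d c d $  — expand A → E d
step 3: stack=$ c d E  input=d c d c d $  — expand E → d c
step 4: stack=$ c d c d  input=d c d c d $  — match d
step 5: stack=$ c d c  input=c d c d $  — match c
step 6: stack=$ c d  input=d c d $  — match d
step 7: stack=$ c  input=c d $  — match c
step 8: stack=$  input=d $  — error: stack empty but input remains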